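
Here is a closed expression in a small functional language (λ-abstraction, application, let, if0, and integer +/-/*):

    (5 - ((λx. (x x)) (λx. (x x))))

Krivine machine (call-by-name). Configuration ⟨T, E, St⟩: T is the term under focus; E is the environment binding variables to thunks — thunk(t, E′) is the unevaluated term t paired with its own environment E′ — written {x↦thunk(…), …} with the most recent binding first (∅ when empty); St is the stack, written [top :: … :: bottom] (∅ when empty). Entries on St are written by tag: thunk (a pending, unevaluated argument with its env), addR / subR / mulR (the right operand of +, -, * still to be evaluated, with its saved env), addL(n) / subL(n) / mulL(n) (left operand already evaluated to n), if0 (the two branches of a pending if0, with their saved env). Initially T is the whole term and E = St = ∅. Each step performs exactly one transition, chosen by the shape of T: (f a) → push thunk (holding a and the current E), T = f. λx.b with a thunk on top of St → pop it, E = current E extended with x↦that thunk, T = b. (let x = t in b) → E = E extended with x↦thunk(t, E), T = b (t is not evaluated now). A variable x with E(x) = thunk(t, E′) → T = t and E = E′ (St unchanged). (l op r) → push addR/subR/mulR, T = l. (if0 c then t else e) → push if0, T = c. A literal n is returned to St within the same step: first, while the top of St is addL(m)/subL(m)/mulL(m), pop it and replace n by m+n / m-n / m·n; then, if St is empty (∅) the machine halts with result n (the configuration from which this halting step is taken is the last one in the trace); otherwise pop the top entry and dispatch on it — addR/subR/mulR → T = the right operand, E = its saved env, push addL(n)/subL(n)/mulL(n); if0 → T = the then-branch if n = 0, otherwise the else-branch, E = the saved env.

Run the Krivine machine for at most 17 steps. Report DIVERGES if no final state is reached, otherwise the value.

Answer: DIVERGES (no final state within 17 steps)

Machine steps:
0. [T=(5 - ((λx. (x x)) (λx. (x x)))) | E=∅ | St=∅]
1. [T=5 | E=∅ | St=[subR]]
2. [T=((λx. (x x)) (λx. (x x))) | E=∅ | St=[subL(5)]]
3. [T=(λx. (x x)) | E=∅ | St=[thunk :: subL(5)]]
4. [T=(x x) | E={x↦thunk((λx. (x x)), ∅)} | St=[subL(5)]]
5. [T=x | E={x↦thunk((λx. (x x)), ∅)} | St=[thunk :: subL(5)]]
6. [T=(λx. (x x)) | E=∅ | St=[thunk :: subL(5)]]
7. [T=(x x) | E={x↦thunk(x, {x↦thunk((λx. (x x)), ∅)})} | St=[subL(5)]]
8. [T=x | E={x↦thunk(x, {x↦thunk((λx. (x x)), ∅)})} | St=[thunk :: subL(5)]]
9. [T=x | E={x↦thunk((λx. (x x)), ∅)} | St=[thunk :: subL(5)]]
10. [T=(λx. (x x)) | E=∅ | St=[thunk :: subL(5)]]
11. [T=(x x) | E={x↦thunk(x, {x↦thunk(x, {x↦thunk((λx. (x x)), ∅)})})} | St=[subL(5)]]
12. [T=x | E={x↦thunk(x, {x↦thunk(x, {x↦thunk((λx. (x x)), ∅)})})} | St=[thunk :: subL(5)]]
13. [T=x | E={x↦thunk(x, {x↦thunk((λx. (x x)), ∅)})} | St=[thunk :: subL(5)]]
14. [T=x | E={x↦thunk((λx. (x x)), ∅)} | St=[thunk :: subL(5)]]
15. [T=(λx. (x x)) | E=∅ | St=[thunk :: subL(5)]]
16. [T=(x x) | E={x↦thunk(x, {x↦thunk(x, {x↦thunk(x, {x↦thunk((λx. (x x)), ∅)})})})} | St=[subL(5)]]
17. [T=x | E={x↦thunk(x, {x↦thunk(x, {x↦thunk(x, {x↦thunk((λx. (x x)), ∅)})})})} | St=[thunk :: subL(5)]]
→ 17 transitions taken and the configuration is still not final: no result within 17 steps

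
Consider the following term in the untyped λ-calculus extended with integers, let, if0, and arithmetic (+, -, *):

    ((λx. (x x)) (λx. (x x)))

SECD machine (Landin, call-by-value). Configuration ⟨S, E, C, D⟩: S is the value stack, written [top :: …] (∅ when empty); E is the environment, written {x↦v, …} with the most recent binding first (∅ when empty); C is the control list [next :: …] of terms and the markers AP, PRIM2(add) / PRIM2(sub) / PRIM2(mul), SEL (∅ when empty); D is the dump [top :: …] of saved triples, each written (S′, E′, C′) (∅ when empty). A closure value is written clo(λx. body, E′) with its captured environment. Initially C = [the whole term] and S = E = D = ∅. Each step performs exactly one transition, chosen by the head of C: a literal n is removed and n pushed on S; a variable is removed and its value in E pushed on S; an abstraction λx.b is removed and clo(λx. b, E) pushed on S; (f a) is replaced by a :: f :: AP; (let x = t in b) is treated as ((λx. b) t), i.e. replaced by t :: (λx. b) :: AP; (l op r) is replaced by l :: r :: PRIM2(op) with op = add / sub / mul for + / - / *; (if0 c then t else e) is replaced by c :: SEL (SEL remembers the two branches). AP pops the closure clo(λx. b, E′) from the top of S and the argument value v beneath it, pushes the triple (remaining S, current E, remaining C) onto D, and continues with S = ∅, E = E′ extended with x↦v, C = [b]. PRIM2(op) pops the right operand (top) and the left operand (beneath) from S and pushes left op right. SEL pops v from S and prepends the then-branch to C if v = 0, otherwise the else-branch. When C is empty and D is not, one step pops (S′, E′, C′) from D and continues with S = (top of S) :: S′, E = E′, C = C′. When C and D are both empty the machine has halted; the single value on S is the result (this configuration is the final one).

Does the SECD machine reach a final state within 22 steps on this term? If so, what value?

t=0: [S=∅ | E=∅ | C=[((λx. (x x)) (λx. (x x)))] | D=∅]
t=1: [S=∅ | E=∅ | C=[(λx. (x x)) :: (λx. (x x)) :: AP] | D=∅]
t=2: [S=[clo(λx. (x x), ∅)] | E=∅ | C=[(λx. (x x)) :: AP] | D=∅]
t=3: [S=[clo(λx. (x x), ∅) :: clo(λx. (x x), ∅)] | E=∅ | C=[AP] | D=∅]
t=4: [S=∅ | E={x↦clo(λx. (x x), ∅)} | C=[(x x)] | D=[(∅, ∅, ∅)]]
t=5: [S=∅ | E={x↦clo(λx. (x x), ∅)} | C=[x :: x :: AP] | D=[(∅, ∅, ∅)]]
t=6: [S=[clo(λx. (x x), ∅)] | E={x↦clo(λx. (x x), ∅)} | C=[x :: AP] | D=[(∅, ∅, ∅)]]
t=7: [S=[clo(λx. (x x), ∅) :: clo(λx. (x x), ∅)] | E={x↦clo(λx. (x x), ∅)} | C=[AP] | D=[(∅, ∅, ∅)]]
t=8: [S=∅ | E={x↦clo(λx. (x x), ∅)} | C=[(x x)] | D=[(∅, {x↦clo(λx. (x x), ∅)}, ∅) :: (∅, ∅, ∅)]]
t=9: [S=∅ | E={x↦clo(λx. (x x), ∅)} | C=[x :: x :: AP] | D=[(∅, {x↦clo(λx. (x x), ∅)}, ∅) :: (∅, ∅, ∅)]]
t=10: [S=[clo(λx. (x x), ∅)] | E={x↦clo(λx. (x x), ∅)} | C=[x :: AP] | D=[(∅, {x↦clo(λx. (x x), ∅)}, ∅) :: (∅, ∅, ∅)]]
t=11: [S=[clo(λx. (x x), ∅) :: clo(λx. (x x), ∅)] | E={x↦clo(λx. (x x), ∅)} | C=[AP] | D=[(∅, {x↦clo(λx. (x x), ∅)}, ∅) :: (∅, ∅, ∅)]]
t=12: [S=∅ | E={x↦clo(λx. (x x), ∅)} | C=[(x x)] | D=[(∅, {x↦clo(λx. (x x), ∅)}, ∅) :: (∅, {x↦clo(λx. (x x), ∅)}, ∅) :: (∅, ∅, ∅)]]
t=13: [S=∅ | E={x↦clo(λx. (x x), ∅)} | C=[x :: x :: AP] | D=[(∅, {x↦clo(λx. (x x), ∅)}, ∅) :: (∅, {x↦clo(λx. (x x), ∅)}, ∅) :: (∅, ∅, ∅)]]
t=14: [S=[clo(λx. (x x), ∅)] | E={x↦clo(λx. (x x), ∅)} | C=[x :: AP] | D=[(∅, {x↦clo(λx. (x x), ∅)}, ∅) :: (∅, {x↦clo(λx. (x x), ∅)}, ∅) :: (∅, ∅, ∅)]]
t=15: [S=[clo(λx. (x x), ∅) :: clo(λx. (x x), ∅)] | E={x↦clo(λx. (x x), ∅)} | C=[AP] | D=[(∅, {x↦clo(λx. (x x), ∅)}, ∅) :: (∅, {x↦clo(λx. (x x), ∅)}, ∅) :: (∅, ∅, ∅)]]
t=16: [S=∅ | E={x↦clo(λx. (x x), ∅)} | C=[(x x)] | D=[(∅, {x↦clo(λx. (x x), ∅)}, ∅) :: (∅, {x↦clo(λx. (x x), ∅)}, ∅) :: (∅, {x↦clo(λx. (x x), ∅)}, ∅) :: (∅, ∅, ∅)]]
t=17: [S=∅ | E={x↦clo(λx. (x x), ∅)} | C=[x :: x :: AP] | D=[(∅, {x↦clo(λx. (x x), ∅)}, ∅) :: (∅, {x↦clo(λx. (x x), ∅)}, ∅) :: (∅, {x↦clo(λx. (x x), ∅)}, ∅) :: (∅, ∅, ∅)]]
t=18: [S=[clo(λx. (x x), ∅)] | E={x↦clo(λx. (x x), ∅)} | C=[x :: AP] | D=[(∅, {x↦clo(λx. (x x), ∅)}, ∅) :: (∅, {x↦clo(λx. (x x), ∅)}, ∅) :: (∅, {x↦clo(λx. (x x), ∅)}, ∅) :: (∅, ∅, ∅)]]
t=19: [S=[clo(λx. (x x), ∅) :: clo(λx. (x x), ∅)] | E={x↦clo(λx. (x x), ∅)} | C=[AP] | D=[(∅, {x↦clo(λx. (x x), ∅)}, ∅) :: (∅, {x↦clo(λx. (x x), ∅)}, ∅) :: (∅, {x↦clo(λx. (x x), ∅)}, ∅) :: (∅, ∅, ∅)]]
t=20: [S=∅ | E={x↦clo(λx. (x x), ∅)} | C=[(x x)] | D=[(∅, {x↦clo(λx. (x x), ∅)}, ∅) :: (∅, {x↦clo(λx. (x x), ∅)}, ∅) :: (∅, {x↦clo(λx. (x x), ∅)}, ∅) :: (∅, {x↦clo(λx. (x x), ∅)}, ∅) :: (∅, ∅, ∅)]]
t=21: [S=∅ | E={x↦clo(λx. (x x), ∅)} | C=[x :: x :: AP] | D=[(∅, {x↦clo(λx. (x x), ∅)}, ∅) :: (∅, {x↦clo(λx. (x x), ∅)}, ∅) :: (∅, {x↦clo(λx. (x x), ∅)}, ∅) :: (∅, {x↦clo(λx. (x x), ∅)}, ∅) :: (∅, ∅, ∅)]]
t=22: [S=[clo(λx. (x x), ∅)] | E={x↦clo(λx. (x x), ∅)} | C=[x :: AP] | D=[(∅, {x↦clo(λx. (x x), ∅)}, ∅) :: (∅, {x↦clo(λx. (x x), ∅)}, ∅) :: (∅, {x↦clo(λx. (x x), ∅)}, ∅) :: (∅, {x↦clo(λx. (x x), ∅)}, ∅) :: (∅, ∅, ∅)]]
→ 22 transitions taken and the configuration is still not final: no result within 22 steps

Answer: DIVERGES (no final state within 22 steps)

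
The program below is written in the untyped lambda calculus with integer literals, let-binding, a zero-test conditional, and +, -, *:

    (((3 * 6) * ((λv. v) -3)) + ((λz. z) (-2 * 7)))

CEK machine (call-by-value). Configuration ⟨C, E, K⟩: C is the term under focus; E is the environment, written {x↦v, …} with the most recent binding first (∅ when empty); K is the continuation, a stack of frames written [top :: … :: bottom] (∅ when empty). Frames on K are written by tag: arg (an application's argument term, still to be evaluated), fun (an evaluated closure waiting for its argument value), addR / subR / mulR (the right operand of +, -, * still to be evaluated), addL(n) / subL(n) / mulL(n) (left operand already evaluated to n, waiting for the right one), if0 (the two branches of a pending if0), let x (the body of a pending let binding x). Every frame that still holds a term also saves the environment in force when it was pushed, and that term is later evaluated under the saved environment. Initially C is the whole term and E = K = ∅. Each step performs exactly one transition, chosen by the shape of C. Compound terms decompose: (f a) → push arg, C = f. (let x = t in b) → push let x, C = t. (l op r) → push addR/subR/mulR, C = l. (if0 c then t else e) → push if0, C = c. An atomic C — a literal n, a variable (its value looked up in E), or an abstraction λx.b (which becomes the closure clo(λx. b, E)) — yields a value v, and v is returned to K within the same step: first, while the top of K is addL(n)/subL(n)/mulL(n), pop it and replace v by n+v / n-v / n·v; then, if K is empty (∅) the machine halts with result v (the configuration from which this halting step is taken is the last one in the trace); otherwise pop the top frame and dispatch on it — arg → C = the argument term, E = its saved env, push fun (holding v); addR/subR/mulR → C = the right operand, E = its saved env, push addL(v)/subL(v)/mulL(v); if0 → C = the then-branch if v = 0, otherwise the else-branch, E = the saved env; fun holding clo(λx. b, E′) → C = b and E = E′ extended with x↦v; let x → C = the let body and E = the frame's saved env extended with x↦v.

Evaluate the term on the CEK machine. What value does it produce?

[0] [C=(((3 * 6) * ((λv. v) -3)) + ((λz. z) (-2 * 7))) | E=∅ | K=∅]
[1] [C=((3 * 6) * ((λv. v) -3)) | E=∅ | K=[addR]]
[2] [C=(3 * 6) | E=∅ | K=[mulR :: addR]]
[3] [C=3 | E=∅ | K=[mulR :: mulR :: addR]]
[4] [C=6 | E=∅ | K=[mulL(3) :: mulR :: addR]]
[5] [C=((λv. v) -3) | E=∅ | K=[mulL(18) :: addR]]
[6] [C=(λv. v) | E=∅ | K=[arg :: mulL(18) :: addR]]
[7] [C=-3 | E=∅ | K=[fun :: mulL(18) :: addR]]
[8] [C=v | E={v↦-3} | K=[mulL(18) :: addR]]
[9] [C=((λz. z) (-2 * 7)) | E=∅ | K=[addL(-54)]]
[10] [C=(λz. z) | E=∅ | K=[arg :: addL(-54)]]
[11] [C=(-2 * 7) | E=∅ | K=[fun :: addL(-54)]]
[12] [C=-2 | E=∅ | K=[mulR :: fun :: addL(-54)]]
[13] [C=7 | E=∅ | K=[mulL(-2) :: fun :: addL(-54)]]
[14] [C=z | E={z↦-14} | K=[addL(-54)]]
→ final value -68

Answer: -68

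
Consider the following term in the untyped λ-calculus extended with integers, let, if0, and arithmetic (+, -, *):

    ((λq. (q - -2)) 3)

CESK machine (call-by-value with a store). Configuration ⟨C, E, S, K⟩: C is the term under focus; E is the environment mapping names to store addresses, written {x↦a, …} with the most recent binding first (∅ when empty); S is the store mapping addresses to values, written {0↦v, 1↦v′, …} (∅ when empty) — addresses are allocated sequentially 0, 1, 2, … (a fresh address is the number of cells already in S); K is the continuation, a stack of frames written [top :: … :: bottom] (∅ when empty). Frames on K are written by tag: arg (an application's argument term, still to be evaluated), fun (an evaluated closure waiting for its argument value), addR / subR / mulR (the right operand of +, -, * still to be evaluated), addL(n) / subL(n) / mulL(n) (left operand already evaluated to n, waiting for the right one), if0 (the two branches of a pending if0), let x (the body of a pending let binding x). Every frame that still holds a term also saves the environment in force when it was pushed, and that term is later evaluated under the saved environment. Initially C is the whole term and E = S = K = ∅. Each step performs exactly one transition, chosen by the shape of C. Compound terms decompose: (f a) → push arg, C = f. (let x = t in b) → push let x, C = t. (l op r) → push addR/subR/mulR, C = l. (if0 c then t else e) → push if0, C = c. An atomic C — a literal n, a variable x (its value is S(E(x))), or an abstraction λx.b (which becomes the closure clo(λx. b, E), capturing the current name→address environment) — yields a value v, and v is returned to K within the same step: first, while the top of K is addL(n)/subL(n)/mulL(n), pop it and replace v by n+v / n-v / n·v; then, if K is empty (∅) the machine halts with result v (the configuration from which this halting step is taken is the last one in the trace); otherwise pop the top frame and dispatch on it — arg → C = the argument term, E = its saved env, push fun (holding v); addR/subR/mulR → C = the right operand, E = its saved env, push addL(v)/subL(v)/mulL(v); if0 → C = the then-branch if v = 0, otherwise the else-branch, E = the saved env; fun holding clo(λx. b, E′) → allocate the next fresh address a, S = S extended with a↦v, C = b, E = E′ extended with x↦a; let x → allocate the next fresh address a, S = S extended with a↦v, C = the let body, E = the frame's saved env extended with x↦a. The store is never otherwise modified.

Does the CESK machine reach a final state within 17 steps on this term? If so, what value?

Answer: 5

Derivation:
[0] ⟨C=((λq. (q - -2)) 3); E=∅; S=∅; K=∅⟩
[1] ⟨C=(λq. (q - -2)); E=∅; S=∅; K=[arg]⟩
[2] ⟨C=3; E=∅; S=∅; K=[fun]⟩
[3] ⟨C=(q - -2); E={q↦0}; S={0↦3}; K=∅⟩
[4] ⟨C=q; E={q↦0}; S={0↦3}; K=[subR]⟩
[5] ⟨C=-2; E={q↦0}; S={0↦3}; K=[subL(3)]⟩
→ final value 5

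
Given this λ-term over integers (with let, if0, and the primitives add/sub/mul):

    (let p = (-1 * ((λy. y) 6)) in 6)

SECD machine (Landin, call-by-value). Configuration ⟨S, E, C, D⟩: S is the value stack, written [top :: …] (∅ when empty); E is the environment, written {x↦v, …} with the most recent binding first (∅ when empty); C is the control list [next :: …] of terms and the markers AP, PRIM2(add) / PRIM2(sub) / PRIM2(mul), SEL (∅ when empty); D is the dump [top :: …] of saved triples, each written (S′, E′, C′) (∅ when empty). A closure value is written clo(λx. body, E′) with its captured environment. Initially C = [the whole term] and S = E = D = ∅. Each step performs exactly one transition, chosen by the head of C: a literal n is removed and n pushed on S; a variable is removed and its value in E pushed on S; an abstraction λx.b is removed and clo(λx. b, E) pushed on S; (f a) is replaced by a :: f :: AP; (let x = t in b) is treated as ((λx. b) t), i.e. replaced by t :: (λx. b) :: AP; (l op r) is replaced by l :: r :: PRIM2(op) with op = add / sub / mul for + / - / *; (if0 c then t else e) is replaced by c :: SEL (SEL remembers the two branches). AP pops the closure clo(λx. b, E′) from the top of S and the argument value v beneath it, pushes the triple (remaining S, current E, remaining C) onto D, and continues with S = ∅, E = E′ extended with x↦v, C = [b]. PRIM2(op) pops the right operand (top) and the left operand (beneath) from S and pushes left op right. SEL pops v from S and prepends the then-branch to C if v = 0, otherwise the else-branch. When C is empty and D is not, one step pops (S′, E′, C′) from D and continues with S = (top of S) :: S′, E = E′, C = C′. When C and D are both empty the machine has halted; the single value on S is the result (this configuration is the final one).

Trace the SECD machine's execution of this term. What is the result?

Answer: 6

Execution trace:
0. ⟨S=∅; E=∅; C=[(let p = (-1 * ((λy. y) 6)) in 6)]; D=∅⟩
1. ⟨S=∅; E=∅; C=[(-1 * ((λy. y) 6)) :: (λp. 6) :: AP]; D=∅⟩
2. ⟨S=∅; E=∅; C=[-1 :: ((λy. y) 6) :: PRIM2(mul) :: (λp. 6) :: AP]; D=∅⟩
3. ⟨S=[-1]; E=∅; C=[((λy. y) 6) :: PRIM2(mul) :: (λp. 6) :: AP]; D=∅⟩
4. ⟨S=[-1]; E=∅; C=[6 :: (λy. y) :: AP :: PRIM2(mul) :: (λp. 6) :: AP]; D=∅⟩
5. ⟨S=[6 :: -1]; E=∅; C=[(λy. y) :: AP :: PRIM2(mul) :: (λp. 6) :: AP]; D=∅⟩
6. ⟨S=[clo(λy. y, ∅) :: 6 :: -1]; E=∅; C=[AP :: PRIM2(mul) :: (λp. 6) :: AP]; D=∅⟩
7. ⟨S=∅; E={y↦6}; C=[y]; D=[([-1], ∅, [PRIM2(mul) :: (λp. 6) :: AP])]⟩
8. ⟨S=[6]; E={y↦6}; C=∅; D=[([-1], ∅, [PRIM2(mul) :: (λp. 6) :: AP])]⟩
9. ⟨S=[6 :: -1]; E=∅; C=[PRIM2(mul) :: (λp. 6) :: AP]; D=∅⟩
10. ⟨S=[-6]; E=∅; C=[(λp. 6) :: AP]; D=∅⟩
11. ⟨S=[clo(λp. 6, ∅) :: -6]; E=∅; C=[AP]; D=∅⟩
12. ⟨S=∅; E={p↦-6}; C=[6]; D=[(∅, ∅, ∅)]⟩
13. ⟨S=[6]; E={p↦-6}; C=∅; D=[(∅, ∅, ∅)]⟩
14. ⟨S=[6]; E=∅; C=∅; D=∅⟩
→ final value 6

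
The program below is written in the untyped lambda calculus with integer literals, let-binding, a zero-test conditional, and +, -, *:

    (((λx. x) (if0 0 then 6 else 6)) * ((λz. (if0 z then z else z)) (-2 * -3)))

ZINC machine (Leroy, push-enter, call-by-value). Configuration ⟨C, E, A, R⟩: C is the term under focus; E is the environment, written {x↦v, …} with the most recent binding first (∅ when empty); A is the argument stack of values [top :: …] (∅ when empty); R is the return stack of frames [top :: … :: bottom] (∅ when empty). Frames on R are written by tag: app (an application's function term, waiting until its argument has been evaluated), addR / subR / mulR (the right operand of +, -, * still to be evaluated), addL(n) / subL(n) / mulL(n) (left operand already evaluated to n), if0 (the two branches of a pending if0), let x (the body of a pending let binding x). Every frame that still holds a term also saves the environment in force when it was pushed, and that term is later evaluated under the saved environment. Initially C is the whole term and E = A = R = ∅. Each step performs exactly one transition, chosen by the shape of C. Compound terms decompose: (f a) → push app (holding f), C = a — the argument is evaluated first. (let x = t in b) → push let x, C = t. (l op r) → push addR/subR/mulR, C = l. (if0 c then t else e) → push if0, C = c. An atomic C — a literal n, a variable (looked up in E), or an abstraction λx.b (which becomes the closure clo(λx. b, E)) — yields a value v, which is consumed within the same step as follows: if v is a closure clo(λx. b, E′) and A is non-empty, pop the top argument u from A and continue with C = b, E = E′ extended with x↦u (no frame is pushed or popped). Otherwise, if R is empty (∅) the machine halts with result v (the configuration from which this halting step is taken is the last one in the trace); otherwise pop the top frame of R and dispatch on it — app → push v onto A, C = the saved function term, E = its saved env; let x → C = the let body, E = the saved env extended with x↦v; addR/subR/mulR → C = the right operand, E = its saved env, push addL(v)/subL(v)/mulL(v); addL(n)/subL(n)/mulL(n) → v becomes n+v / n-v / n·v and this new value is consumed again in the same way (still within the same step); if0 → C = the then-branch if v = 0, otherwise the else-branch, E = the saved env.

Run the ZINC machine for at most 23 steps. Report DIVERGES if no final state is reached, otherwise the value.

Answer: 36

Machine steps:
0. <C=(((λx. x) (if0 0 then 6 else 6)) * ((λz. (if0 z then z else z)) (-2 * -3))), E=∅, A=∅, R=∅>
1. <C=((λx. x) (if0 0 then 6 else 6)), E=∅, A=∅, R=[mulR]>
2. <C=(if0 0 then 6 else 6), E=∅, A=∅, R=[app :: mulR]>
3. <C=0, E=∅, A=∅, R=[if0 :: app :: mulR]>
4. <C=6, E=∅, A=∅, R=[app :: mulR]>
5. <C=(λx. x), E=∅, A=[6], R=[mulR]>
6. <C=x, E={x↦6}, A=∅, R=[mulR]>
7. <C=((λz. (if0 z then z else z)) (-2 * -3)), E=∅, A=∅, R=[mulL(6)]>
8. <C=(-2 * -3), E=∅, A=∅, R=[app :: mulL(6)]>
9. <C=-2, E=∅, A=∅, R=[mulR :: app :: mulL(6)]>
10. <C=-3, E=∅, A=∅, R=[mulL(-2) :: app :: mulL(6)]>
11. <C=(λz. (if0 z then z else z)), E=∅, A=[6], R=[mulL(6)]>
12. <C=(if0 z then z else z), E={z↦6}, A=∅, R=[mulL(6)]>
13. <C=z, E={z↦6}, A=∅, R=[if0 :: mulL(6)]>
14. <C=z, E={z↦6}, A=∅, R=[mulL(6)]>
→ final value 36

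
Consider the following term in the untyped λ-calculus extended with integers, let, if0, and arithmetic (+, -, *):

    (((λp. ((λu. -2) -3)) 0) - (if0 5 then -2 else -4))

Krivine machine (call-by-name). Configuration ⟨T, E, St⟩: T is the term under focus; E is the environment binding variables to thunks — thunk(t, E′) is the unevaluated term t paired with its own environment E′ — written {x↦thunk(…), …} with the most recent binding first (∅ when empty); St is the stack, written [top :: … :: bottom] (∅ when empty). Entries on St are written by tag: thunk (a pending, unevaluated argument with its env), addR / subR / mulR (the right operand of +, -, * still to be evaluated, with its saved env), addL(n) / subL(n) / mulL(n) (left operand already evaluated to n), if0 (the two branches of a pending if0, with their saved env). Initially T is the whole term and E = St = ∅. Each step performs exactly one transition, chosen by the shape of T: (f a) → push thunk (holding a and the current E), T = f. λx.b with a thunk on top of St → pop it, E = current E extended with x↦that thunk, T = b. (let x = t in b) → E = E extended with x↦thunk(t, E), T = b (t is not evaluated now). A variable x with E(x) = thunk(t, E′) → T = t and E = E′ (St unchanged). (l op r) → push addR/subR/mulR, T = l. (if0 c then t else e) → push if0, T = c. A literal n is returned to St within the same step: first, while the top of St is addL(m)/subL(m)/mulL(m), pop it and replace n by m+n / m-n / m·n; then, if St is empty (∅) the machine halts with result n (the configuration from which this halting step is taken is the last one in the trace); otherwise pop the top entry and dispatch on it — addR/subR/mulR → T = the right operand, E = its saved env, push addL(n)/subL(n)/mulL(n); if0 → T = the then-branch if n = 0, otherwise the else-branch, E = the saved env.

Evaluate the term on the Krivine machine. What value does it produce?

Answer: 2

Derivation:
0. ⟨T=(((λp. ((λu. -2) -3)) 0) - (if0 5 then -2 else -4)); E=∅; St=∅⟩
1. ⟨T=((λp. ((λu. -2) -3)) 0); E=∅; St=[subR]⟩
2. ⟨T=(λp. ((λu. -2) -3)); E=∅; St=[thunk :: subR]⟩
3. ⟨T=((λu. -2) -3); E={p↦thunk(0, ∅)}; St=[subR]⟩
4. ⟨T=(λu. -2); E={p↦thunk(0, ∅)}; St=[thunk :: subR]⟩
5. ⟨T=-2; E={u↦thunk(-3, {p↦thunk(0, ∅)}), p↦thunk(0, ∅)}; St=[subR]⟩
6. ⟨T=(if0 5 then -2 else -4); E=∅; St=[subL(-2)]⟩
7. ⟨T=5; E=∅; St=[if0 :: subL(-2)]⟩
8. ⟨T=-4; E=∅; St=[subL(-2)]⟩
→ final value 2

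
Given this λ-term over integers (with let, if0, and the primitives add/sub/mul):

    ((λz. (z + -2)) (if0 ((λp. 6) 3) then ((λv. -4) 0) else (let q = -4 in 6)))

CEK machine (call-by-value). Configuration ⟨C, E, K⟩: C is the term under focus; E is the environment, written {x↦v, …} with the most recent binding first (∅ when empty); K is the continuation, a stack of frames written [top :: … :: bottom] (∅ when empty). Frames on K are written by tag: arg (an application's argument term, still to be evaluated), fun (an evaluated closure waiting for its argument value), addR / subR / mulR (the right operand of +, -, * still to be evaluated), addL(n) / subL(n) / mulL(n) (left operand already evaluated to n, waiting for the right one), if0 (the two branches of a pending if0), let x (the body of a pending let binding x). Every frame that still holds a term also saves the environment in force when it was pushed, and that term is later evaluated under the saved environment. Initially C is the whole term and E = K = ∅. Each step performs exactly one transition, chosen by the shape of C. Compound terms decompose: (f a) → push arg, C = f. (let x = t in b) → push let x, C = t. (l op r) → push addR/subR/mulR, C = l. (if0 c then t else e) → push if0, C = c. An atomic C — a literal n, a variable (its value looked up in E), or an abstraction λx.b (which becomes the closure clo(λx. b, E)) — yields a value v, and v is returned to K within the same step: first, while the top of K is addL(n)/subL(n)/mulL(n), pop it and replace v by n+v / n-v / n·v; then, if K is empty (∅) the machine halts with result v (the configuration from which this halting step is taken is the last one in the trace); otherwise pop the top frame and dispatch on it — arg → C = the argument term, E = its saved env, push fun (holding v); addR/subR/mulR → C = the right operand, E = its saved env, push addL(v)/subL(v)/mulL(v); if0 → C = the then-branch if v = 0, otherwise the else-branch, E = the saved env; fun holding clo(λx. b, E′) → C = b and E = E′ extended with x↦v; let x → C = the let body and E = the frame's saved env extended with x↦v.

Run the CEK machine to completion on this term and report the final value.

Answer: 4

Derivation:
0. [C=((λz. (z + -2)) (if0 ((λp. 6) 3) then ((λv. -4) 0) else (let q = -4 in 6))) | E=∅ | K=∅]
1. [C=(λz. (z + -2)) | E=∅ | K=[arg]]
2. [C=(if0 ((λp. 6) 3) then ((λv. -4) 0) else (let q = -4 in 6)) | E=∅ | K=[fun]]
3. [C=((λp. 6) 3) | E=∅ | K=[if0 :: fun]]
4. [C=(λp. 6) | E=∅ | K=[arg :: if0 :: fun]]
5. [C=3 | E=∅ | K=[fun :: if0 :: fun]]
6. [C=6 | E={p↦3} | K=[if0 :: fun]]
7. [C=(let q = -4 in 6) | E=∅ | K=[fun]]
8. [C=-4 | E=∅ | K=[let q :: fun]]
9. [C=6 | E={q↦-4} | K=[fun]]
10. [C=(z + -2) | E={z↦6} | K=∅]
11. [C=z | E={z↦6} | K=[addR]]
12. [C=-2 | E={z↦6} | K=[addL(6)]]
→ final value 4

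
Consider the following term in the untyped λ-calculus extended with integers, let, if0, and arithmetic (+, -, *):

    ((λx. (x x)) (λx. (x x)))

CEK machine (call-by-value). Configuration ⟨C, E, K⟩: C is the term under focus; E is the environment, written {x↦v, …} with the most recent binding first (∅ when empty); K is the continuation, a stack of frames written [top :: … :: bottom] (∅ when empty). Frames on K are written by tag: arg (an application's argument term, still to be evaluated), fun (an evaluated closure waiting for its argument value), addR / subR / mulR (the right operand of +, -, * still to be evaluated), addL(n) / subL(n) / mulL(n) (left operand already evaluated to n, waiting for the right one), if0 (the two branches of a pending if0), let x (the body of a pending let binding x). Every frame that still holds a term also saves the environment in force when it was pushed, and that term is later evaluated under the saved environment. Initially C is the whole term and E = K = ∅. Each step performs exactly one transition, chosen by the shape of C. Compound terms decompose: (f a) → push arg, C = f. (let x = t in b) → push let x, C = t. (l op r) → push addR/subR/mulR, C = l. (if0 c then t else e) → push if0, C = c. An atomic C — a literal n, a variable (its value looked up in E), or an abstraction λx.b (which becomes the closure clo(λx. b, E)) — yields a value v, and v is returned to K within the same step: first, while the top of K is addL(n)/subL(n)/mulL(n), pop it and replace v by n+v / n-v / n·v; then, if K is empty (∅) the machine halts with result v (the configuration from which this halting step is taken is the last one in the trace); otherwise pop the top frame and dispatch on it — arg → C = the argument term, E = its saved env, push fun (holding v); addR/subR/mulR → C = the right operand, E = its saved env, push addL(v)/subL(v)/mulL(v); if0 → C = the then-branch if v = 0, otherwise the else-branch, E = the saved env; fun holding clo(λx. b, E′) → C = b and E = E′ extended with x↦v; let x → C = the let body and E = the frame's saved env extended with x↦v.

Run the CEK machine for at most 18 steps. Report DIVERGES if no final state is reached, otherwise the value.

step 0: <C=((λx. (x x)) (λx. (x x))), E=∅, K=∅>
step 1: <C=(λx. (x x)), E=∅, K=[arg]>
step 2: <C=(λx. (x x)), E=∅, K=[fun]>
step 3: <C=(x x), E={x↦clo(λx. (x x), ∅)}, K=∅>
step 4: <C=x, E={x↦clo(λx. (x x), ∅)}, K=[arg]>
step 5: <C=x, E={x↦clo(λx. (x x), ∅)}, K=[fun]>
… configuration repeats with period 3 (steps 3–5 recur indefinitely) …

Answer: DIVERGES (no final state within 18 steps)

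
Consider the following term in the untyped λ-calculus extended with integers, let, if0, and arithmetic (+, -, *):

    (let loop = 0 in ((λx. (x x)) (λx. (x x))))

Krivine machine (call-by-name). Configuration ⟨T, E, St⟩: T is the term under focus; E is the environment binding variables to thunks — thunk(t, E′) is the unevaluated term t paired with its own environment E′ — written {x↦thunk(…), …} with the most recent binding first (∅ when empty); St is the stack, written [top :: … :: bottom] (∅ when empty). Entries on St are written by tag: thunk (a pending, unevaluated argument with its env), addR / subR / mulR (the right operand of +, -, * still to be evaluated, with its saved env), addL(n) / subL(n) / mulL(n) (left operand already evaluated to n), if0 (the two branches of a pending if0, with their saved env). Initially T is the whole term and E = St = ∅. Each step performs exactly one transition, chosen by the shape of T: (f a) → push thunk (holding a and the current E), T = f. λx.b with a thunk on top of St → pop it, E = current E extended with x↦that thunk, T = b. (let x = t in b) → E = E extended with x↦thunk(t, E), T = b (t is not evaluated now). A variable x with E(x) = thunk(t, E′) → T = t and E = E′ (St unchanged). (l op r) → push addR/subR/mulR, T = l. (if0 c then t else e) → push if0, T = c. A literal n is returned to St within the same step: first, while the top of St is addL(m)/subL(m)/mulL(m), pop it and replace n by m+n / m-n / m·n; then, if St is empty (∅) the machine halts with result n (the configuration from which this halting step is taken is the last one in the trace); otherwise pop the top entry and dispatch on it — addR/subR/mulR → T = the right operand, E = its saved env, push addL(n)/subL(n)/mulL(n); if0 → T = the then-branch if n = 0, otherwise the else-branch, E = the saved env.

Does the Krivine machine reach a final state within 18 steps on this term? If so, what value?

[0] ⟨T=(let loop = 0 in ((λx. (x x)) (λx. (x x)))); E=∅; St=∅⟩
[1] ⟨T=((λx. (x x)) (λx. (x x))); E={loop↦thunk(0, ∅)}; St=∅⟩
[2] ⟨T=(λx. (x x)); E={loop↦thunk(0, ∅)}; St=[thunk]⟩
[3] ⟨T=(x x); E={x↦thunk((λx. (x x)), {loop↦thunk(0, ∅)}), loop↦thunk(0, ∅)}; St=∅⟩
[4] ⟨T=x; E={x↦thunk((λx. (x x)), {loop↦thunk(0, ∅)}), loop↦thunk(0, ∅)}; St=[thunk]⟩
[5] ⟨T=(λx. (x x)); E={loop↦thunk(0, ∅)}; St=[thunk]⟩
[6] ⟨T=(x x); E={x↦thunk(x, {x↦thunk((λx. (x x)), {loop↦thunk(0, ∅)}), loop↦thunk(0, ∅)}), loop↦thunk(0, ∅)}; St=∅⟩
[7] ⟨T=x; E={x↦thunk(x, {x↦thunk((λx. (x x)), {loop↦thunk(0, ∅)}), loop↦thunk(0, ∅)}), loop↦thunk(0, ∅)}; St=[thunk]⟩
[8] ⟨T=x; E={x↦thunk((λx. (x x)), {loop↦thunk(0, ∅)}), loop↦thunk(0, ∅)}; St=[thunk]⟩
[9] ⟨T=(λx. (x x)); E={loop↦thunk(0, ∅)}; St=[thunk]⟩
[10] ⟨T=(x x); E={x↦thunk(x, {x↦thunk(x, {x↦thunk((λx. (x x)), {loop↦thunk(0, ∅)}), loop↦thunk(0, ∅)}), loop↦thunk(0, ∅)}), loop↦thunk(0, ∅)}; St=∅⟩
[11] ⟨T=x; E={x↦thunk(x, {x↦thunk(x, {x↦thunk((λx. (x x)), {loop↦thunk(0, ∅)}), loop↦thunk(0, ∅)}), loop↦thunk(0, ∅)}), loop↦thunk(0, ∅)}; St=[thunk]⟩
[12] ⟨T=x; E={x↦thunk(x, {x↦thunk((λx. (x x)), {loop↦thunk(0, ∅)}), loop↦thunk(0, ∅)}), loop↦thunk(0, ∅)}; St=[thunk]⟩
[13] ⟨T=x; E={x↦thunk((λx. (x x)), {loop↦thunk(0, ∅)}), loop↦thunk(0, ∅)}; St=[thunk]⟩
[14] ⟨T=(λx. (x x)); E={loop↦thunk(0, ∅)}; St=[thunk]⟩
[15] ⟨T=(x x); E={x↦thunk(x, {x↦thunk(x, {x↦thunk(x, {x↦thunk((λx. (x x)), {loop↦thunk(0, ∅)}), loop↦thunk(0, ∅)}), loop↦thunk(0, ∅)}), loop↦thunk(0, ∅)}), loop↦thunk(0, ∅)}; St=∅⟩
[16] ⟨T=x; E={x↦thunk(x, {x↦thunk(x, {x↦thunk(x, {x↦thunk((λx. (x x)), {loop↦thunk(0, ∅)}), loop↦thunk(0, ∅)}), loop↦thunk(0, ∅)}), loop↦thunk(0, ∅)}), loop↦thunk(0, ∅)}; St=[thunk]⟩
[17] ⟨T=x; E={x↦thunk(x, {x↦thunk(x, {x↦thunk((λx. (x x)), {loop↦thunk(0, ∅)}), loop↦thunk(0, ∅)}), loop↦thunk(0, ∅)}), loop↦thunk(0, ∅)}; St=[thunk]⟩
[18] ⟨T=x; E={x↦thunk(x, {x↦thunk((λx. (x x)), {loop↦thunk(0, ∅)}), loop↦thunk(0, ∅)}), loop↦thunk(0, ∅)}; St=[thunk]⟩
→ 18 transitions taken and the configuration is still not final: no result within 18 steps

Answer: DIVERGES (no final state within 18 steps)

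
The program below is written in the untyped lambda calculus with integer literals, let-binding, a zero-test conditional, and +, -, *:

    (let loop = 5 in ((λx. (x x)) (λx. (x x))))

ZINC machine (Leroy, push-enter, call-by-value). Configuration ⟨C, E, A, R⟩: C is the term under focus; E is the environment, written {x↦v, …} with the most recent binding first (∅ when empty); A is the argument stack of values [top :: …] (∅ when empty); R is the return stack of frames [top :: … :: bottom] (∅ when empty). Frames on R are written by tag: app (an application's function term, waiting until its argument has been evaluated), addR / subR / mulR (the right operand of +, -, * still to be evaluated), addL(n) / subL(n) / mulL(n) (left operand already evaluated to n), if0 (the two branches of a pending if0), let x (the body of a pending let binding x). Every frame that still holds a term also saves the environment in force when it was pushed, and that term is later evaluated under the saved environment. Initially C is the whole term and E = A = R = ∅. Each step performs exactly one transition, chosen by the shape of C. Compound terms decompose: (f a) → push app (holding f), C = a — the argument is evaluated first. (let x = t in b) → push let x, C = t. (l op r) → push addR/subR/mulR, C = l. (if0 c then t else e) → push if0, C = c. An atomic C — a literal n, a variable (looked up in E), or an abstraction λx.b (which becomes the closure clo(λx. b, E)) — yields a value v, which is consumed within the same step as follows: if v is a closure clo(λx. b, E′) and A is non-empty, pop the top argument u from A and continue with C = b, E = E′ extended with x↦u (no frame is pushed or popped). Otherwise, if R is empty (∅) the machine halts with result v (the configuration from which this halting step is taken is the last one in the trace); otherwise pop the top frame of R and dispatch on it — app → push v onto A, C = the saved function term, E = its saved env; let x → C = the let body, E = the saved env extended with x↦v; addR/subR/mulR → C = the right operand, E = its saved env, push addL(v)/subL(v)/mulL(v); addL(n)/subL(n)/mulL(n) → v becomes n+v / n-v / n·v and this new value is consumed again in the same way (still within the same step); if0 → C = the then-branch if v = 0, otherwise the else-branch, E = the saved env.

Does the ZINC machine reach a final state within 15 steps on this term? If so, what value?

Answer: DIVERGES (no final state within 15 steps)

Execution trace:
step 0: ⟨C=(let loop = 5 in ((λx. (x x)) (λx. (x x)))); E=∅; A=∅; R=∅⟩
step 1: ⟨C=5; E=∅; A=∅; R=[let loop]⟩
step 2: ⟨C=((λx. (x x)) (λx. (x x))); E={loop↦5}; A=∅; R=∅⟩
step 3: ⟨C=(λx. (x x)); E={loop↦5}; A=∅; R=[app]⟩
step 4: ⟨C=(λx. (x x)); E={loop↦5}; A=[clo(λx. (x x), {loop↦5})]; R=∅⟩
step 5: ⟨C=(x x); E={x↦clo(λx. (x x), {loop↦5}), loop↦5}; A=∅; R=∅⟩
step 6: ⟨C=x; E={x↦clo(λx. (x x), {loop↦5}), loop↦5}; A=∅; R=[app]⟩
step 7: ⟨C=x; E={x↦clo(λx. (x x), {loop↦5}), loop↦5}; A=[clo(λx. (x x), {loop↦5})]; R=∅⟩
… configuration repeats with period 3 (steps 5–7 recur indefinitely) …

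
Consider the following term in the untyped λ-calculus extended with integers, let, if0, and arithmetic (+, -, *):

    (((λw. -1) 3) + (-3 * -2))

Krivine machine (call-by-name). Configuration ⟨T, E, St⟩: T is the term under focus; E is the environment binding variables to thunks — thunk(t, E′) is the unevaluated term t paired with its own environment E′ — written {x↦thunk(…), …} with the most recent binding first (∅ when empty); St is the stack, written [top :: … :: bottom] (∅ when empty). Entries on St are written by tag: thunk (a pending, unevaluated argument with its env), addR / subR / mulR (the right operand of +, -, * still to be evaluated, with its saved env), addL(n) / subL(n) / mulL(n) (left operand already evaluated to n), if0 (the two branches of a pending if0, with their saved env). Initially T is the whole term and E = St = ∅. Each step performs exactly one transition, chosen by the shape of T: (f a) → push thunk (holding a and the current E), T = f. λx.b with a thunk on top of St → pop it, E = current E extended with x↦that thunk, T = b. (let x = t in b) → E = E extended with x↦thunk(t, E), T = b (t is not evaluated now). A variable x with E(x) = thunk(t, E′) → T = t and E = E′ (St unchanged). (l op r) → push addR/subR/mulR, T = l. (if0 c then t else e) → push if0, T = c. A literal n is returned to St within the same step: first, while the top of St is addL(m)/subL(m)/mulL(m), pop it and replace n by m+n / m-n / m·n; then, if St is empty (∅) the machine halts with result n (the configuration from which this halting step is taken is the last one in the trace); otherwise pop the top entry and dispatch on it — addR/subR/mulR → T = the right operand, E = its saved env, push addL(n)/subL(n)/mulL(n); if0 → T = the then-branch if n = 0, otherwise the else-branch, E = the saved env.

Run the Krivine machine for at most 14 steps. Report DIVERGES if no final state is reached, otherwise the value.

Answer: 5

Machine steps:
0. ⟨T=(((λw. -1) 3) + (-3 * -2)); E=∅; St=∅⟩
1. ⟨T=((λw. -1) 3); E=∅; St=[addR]⟩
2. ⟨T=(λw. -1); E=∅; St=[thunk :: addR]⟩
3. ⟨T=-1; E={w↦thunk(3, ∅)}; St=[addR]⟩
4. ⟨T=(-3 * -2); E=∅; St=[addL(-1)]⟩
5. ⟨T=-3; E=∅; St=[mulR :: addL(-1)]⟩
6. ⟨T=-2; E=∅; St=[mulL(-3) :: addL(-1)]⟩
→ final value 5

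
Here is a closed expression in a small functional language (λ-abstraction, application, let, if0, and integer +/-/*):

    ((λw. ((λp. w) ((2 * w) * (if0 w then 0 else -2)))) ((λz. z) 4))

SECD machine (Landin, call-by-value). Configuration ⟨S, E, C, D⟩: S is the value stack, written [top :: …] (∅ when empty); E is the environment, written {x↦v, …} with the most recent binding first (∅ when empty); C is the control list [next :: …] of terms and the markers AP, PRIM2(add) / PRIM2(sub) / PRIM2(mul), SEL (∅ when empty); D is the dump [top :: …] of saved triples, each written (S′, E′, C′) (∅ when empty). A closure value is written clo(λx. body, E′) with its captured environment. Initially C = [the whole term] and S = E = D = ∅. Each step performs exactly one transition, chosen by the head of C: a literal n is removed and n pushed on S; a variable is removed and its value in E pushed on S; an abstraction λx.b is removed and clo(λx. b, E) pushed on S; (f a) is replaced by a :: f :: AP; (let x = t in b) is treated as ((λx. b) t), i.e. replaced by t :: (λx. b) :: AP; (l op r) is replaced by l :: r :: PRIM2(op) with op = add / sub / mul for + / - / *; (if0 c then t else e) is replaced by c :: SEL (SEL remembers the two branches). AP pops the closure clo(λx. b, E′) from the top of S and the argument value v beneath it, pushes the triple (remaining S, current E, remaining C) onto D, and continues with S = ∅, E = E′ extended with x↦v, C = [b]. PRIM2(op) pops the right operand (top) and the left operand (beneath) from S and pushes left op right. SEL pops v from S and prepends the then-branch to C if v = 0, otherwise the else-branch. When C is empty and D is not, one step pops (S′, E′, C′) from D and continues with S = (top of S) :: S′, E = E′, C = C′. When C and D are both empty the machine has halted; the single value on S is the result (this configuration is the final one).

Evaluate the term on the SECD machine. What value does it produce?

Answer: 4

Machine steps:
0. ⟨S=∅; E=∅; C=[((λw. ((λp. w) ((2 * w) * (if0 w then 0 else -2)))) ((λz. z) 4))]; D=∅⟩
1. ⟨S=∅; E=∅; C=[((λz. z) 4) :: (λw. ((λp. w) ((2 * w) * (if0 w then 0 else -2)))) :: AP]; D=∅⟩
2. ⟨S=∅; E=∅; C=[4 :: (λz. z) :: AP :: (λw. ((λp. w) ((2 * w) * (if0 w then 0 else -2)))) :: AP]; D=∅⟩
3. ⟨S=[4]; E=∅; C=[(λz. z) :: AP :: (λw. ((λp. w) ((2 * w) * (if0 w then 0 else -2)))) :: AP]; D=∅⟩
4. ⟨S=[clo(λz. z, ∅) :: 4]; E=∅; C=[AP :: (λw. ((λp. w) ((2 * w) * (if0 w then 0 else -2)))) :: AP]; D=∅⟩
5. ⟨S=∅; E={z↦4}; C=[z]; D=[(∅, ∅, [(λw. ((λp. w) ((2 * w) * (if0 w then 0 else -2)))) :: AP])]⟩
6. ⟨S=[4]; E={z↦4}; C=∅; D=[(∅, ∅, [(λw. ((λp. w) ((2 * w) * (if0 w then 0 else -2)))) :: AP])]⟩
7. ⟨S=[4]; E=∅; C=[(λw. ((λp. w) ((2 * w) * (if0 w then 0 else -2)))) :: AP]; D=∅⟩
8. ⟨S=[clo(λw. ((λp. w) ((2 * w) * (if0 w then 0 else -2))), ∅) :: 4]; E=∅; C=[AP]; D=∅⟩
9. ⟨S=∅; E={w↦4}; C=[((λp. w) ((2 * w) * (if0 w then 0 else -2)))]; D=[(∅, ∅, ∅)]⟩
10. ⟨S=∅; E={w↦4}; C=[((2 * w) * (if0 w then 0 else -2)) :: (λp. w) :: AP]; D=[(∅, ∅, ∅)]⟩
11. ⟨S=∅; E={w↦4}; C=[(2 * w) :: (if0 w then 0 else -2) :: PRIM2(mul) :: (λp. w) :: AP]; D=[(∅, ∅, ∅)]⟩
12. ⟨S=∅; E={w↦4}; C=[2 :: w :: PRIM2(mul) :: (if0 w then 0 else -2) :: PRIM2(mul) :: (λp. w) :: AP]; D=[(∅, ∅, ∅)]⟩
13. ⟨S=[2]; E={w↦4}; C=[w :: PRIM2(mul) :: (if0 w then 0 else -2) :: PRIM2(mul) :: (λp. w) :: AP]; D=[(∅, ∅, ∅)]⟩
14. ⟨S=[4 :: 2]; E={w↦4}; C=[PRIM2(mul) :: (if0 w then 0 else -2) :: PRIM2(mul) :: (λp. w) :: AP]; D=[(∅, ∅, ∅)]⟩
15. ⟨S=[8]; E={w↦4}; C=[(if0 w then 0 else -2) :: PRIM2(mul) :: (λp. w) :: AP]; D=[(∅, ∅, ∅)]⟩
16. ⟨S=[8]; E={w↦4}; C=[w :: SEL :: PRIM2(mul) :: (λp. w) :: AP]; D=[(∅, ∅, ∅)]⟩
17. ⟨S=[4 :: 8]; E={w↦4}; C=[SEL :: PRIM2(mul) :: (λp. w) :: AP]; D=[(∅, ∅, ∅)]⟩
18. ⟨S=[8]; E={w↦4}; C=[-2 :: PRIM2(mul) :: (λp. w) :: AP]; D=[(∅, ∅, ∅)]⟩
19. ⟨S=[-2 :: 8]; E={w↦4}; C=[PRIM2(mul) :: (λp. w) :: AP]; D=[(∅, ∅, ∅)]⟩
20. ⟨S=[-16]; E={w↦4}; C=[(λp. w) :: AP]; D=[(∅, ∅, ∅)]⟩
21. ⟨S=[clo(λp. w, {w↦4}) :: -16]; E={w↦4}; C=[AP]; D=[(∅, ∅, ∅)]⟩
22. ⟨S=∅; E={p↦-16, w↦4}; C=[w]; D=[(∅, {w↦4}, ∅) :: (∅, ∅, ∅)]⟩
23. ⟨S=[4]; E={p↦-16, w↦4}; C=∅; D=[(∅, {w↦4}, ∅) :: (∅, ∅, ∅)]⟩
24. ⟨S=[4]; E={w↦4}; C=∅; D=[(∅, ∅, ∅)]⟩
25. ⟨S=[4]; E=∅; C=∅; D=∅⟩
→ final value 4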